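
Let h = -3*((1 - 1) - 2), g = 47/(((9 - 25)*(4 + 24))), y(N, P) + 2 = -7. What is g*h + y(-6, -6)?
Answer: -2157/224 ≈ -9.6295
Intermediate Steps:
y(N, P) = -9 (y(N, P) = -2 - 7 = -9)
g = -47/448 (g = 47/((-16*28)) = 47/(-448) = 47*(-1/448) = -47/448 ≈ -0.10491)
h = 6 (h = -3*(0 - 2) = -3*(-2) = 6)
g*h + y(-6, -6) = -47/448*6 - 9 = -141/224 - 9 = -2157/224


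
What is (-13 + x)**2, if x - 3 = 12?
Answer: 4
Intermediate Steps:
x = 15 (x = 3 + 12 = 15)
(-13 + x)**2 = (-13 + 15)**2 = 2**2 = 4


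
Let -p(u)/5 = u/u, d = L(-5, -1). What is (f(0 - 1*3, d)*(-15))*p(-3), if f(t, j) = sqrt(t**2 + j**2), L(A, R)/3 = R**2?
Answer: 225*sqrt(2) ≈ 318.20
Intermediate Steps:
L(A, R) = 3*R**2
d = 3 (d = 3*(-1)**2 = 3*1 = 3)
p(u) = -5 (p(u) = -5*u/u = -5*1 = -5)
f(t, j) = sqrt(j**2 + t**2)
(f(0 - 1*3, d)*(-15))*p(-3) = (sqrt(3**2 + (0 - 1*3)**2)*(-15))*(-5) = (sqrt(9 + (0 - 3)**2)*(-15))*(-5) = (sqrt(9 + (-3)**2)*(-15))*(-5) = (sqrt(9 + 9)*(-15))*(-5) = (sqrt(18)*(-15))*(-5) = ((3*sqrt(2))*(-15))*(-5) = -45*sqrt(2)*(-5) = 225*sqrt(2)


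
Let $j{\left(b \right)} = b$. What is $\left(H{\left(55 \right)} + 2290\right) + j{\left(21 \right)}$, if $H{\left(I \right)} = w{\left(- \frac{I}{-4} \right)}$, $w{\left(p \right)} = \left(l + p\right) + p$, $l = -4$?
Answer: $\frac{4669}{2} \approx 2334.5$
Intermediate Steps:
$w{\left(p \right)} = -4 + 2 p$ ($w{\left(p \right)} = \left(-4 + p\right) + p = -4 + 2 p$)
$H{\left(I \right)} = -4 + \frac{I}{2}$ ($H{\left(I \right)} = -4 + 2 \left(- \frac{I}{-4}\right) = -4 + 2 \left(- \frac{I \left(-1\right)}{4}\right) = -4 + 2 \left(- \frac{\left(-1\right) I}{4}\right) = -4 + 2 \frac{I}{4} = -4 + \frac{I}{2}$)
$\left(H{\left(55 \right)} + 2290\right) + j{\left(21 \right)} = \left(\left(-4 + \frac{1}{2} \cdot 55\right) + 2290\right) + 21 = \left(\left(-4 + \frac{55}{2}\right) + 2290\right) + 21 = \left(\frac{47}{2} + 2290\right) + 21 = \frac{4627}{2} + 21 = \frac{4669}{2}$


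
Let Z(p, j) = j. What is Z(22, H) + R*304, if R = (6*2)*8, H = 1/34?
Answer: 992257/34 ≈ 29184.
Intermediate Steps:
H = 1/34 ≈ 0.029412
R = 96 (R = 12*8 = 96)
Z(22, H) + R*304 = 1/34 + 96*304 = 1/34 + 29184 = 992257/34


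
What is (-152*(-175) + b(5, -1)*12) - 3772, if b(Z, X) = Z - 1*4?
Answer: 22840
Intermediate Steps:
b(Z, X) = -4 + Z (b(Z, X) = Z - 4 = -4 + Z)
(-152*(-175) + b(5, -1)*12) - 3772 = (-152*(-175) + (-4 + 5)*12) - 3772 = (26600 + 1*12) - 3772 = (26600 + 12) - 3772 = 26612 - 3772 = 22840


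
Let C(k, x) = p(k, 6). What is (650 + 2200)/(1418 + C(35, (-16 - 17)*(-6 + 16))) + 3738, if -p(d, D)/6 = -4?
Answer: 2696523/721 ≈ 3740.0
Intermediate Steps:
p(d, D) = 24 (p(d, D) = -6*(-4) = 24)
C(k, x) = 24
(650 + 2200)/(1418 + C(35, (-16 - 17)*(-6 + 16))) + 3738 = (650 + 2200)/(1418 + 24) + 3738 = 2850/1442 + 3738 = 2850*(1/1442) + 3738 = 1425/721 + 3738 = 2696523/721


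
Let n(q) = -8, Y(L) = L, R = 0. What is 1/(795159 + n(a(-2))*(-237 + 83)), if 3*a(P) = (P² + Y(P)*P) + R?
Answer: 1/796391 ≈ 1.2557e-6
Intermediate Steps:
a(P) = 2*P²/3 (a(P) = ((P² + P*P) + 0)/3 = ((P² + P²) + 0)/3 = (2*P² + 0)/3 = (2*P²)/3 = 2*P²/3)
1/(795159 + n(a(-2))*(-237 + 83)) = 1/(795159 - 8*(-237 + 83)) = 1/(795159 - 8*(-154)) = 1/(795159 + 1232) = 1/796391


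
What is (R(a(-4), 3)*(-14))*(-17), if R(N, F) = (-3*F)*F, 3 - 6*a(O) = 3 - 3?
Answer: -6426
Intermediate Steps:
a(O) = ½ (a(O) = ½ - (3 - 3)/6 = ½ - ⅙*0 = ½ + 0 = ½)
R(N, F) = -3*F²
(R(a(-4), 3)*(-14))*(-17) = (-3*3²*(-14))*(-17) = (-3*9*(-14))*(-17) = -27*(-14)*(-17) = 378*(-17) = -6426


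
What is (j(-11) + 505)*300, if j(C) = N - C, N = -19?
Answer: 149100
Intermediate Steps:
j(C) = -19 - C
(j(-11) + 505)*300 = ((-19 - 1*(-11)) + 505)*300 = ((-19 + 11) + 505)*300 = (-8 + 505)*300 = 497*300 = 149100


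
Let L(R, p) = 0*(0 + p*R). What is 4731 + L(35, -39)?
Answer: 4731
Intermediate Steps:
L(R, p) = 0 (L(R, p) = 0*(0 + R*p) = 0*(R*p) = 0)
4731 + L(35, -39) = 4731 + 0 = 4731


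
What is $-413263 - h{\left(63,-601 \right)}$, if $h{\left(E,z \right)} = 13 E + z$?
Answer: $-413481$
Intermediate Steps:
$h{\left(E,z \right)} = z + 13 E$
$-413263 - h{\left(63,-601 \right)} = -413263 - \left(-601 + 13 \cdot 63\right) = -413263 - \left(-601 + 819\right) = -413263 - 218 = -413481$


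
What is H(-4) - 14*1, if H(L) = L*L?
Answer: 2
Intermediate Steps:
H(L) = L**2
H(-4) - 14*1 = (-4)**2 - 14*1 = 16 - 14 = 2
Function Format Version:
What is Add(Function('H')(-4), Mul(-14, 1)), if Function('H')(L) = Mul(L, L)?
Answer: 2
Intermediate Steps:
Function('H')(L) = Pow(L, 2)
Add(Function('H')(-4), Mul(-14, 1)) = Add(Pow(-4, 2), Mul(-14, 1)) = Add(16, -14) = 2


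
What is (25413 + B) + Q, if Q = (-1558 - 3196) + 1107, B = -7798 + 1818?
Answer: 15786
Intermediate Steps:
B = -5980
Q = -3647 (Q = -4754 + 1107 = -3647)
(25413 + B) + Q = (25413 - 5980) - 3647 = 19433 - 3647 = 15786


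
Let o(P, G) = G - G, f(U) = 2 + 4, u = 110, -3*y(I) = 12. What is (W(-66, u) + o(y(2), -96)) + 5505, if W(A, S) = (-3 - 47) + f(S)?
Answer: 5461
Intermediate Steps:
y(I) = -4 (y(I) = -1/3*12 = -4)
f(U) = 6
o(P, G) = 0
W(A, S) = -44 (W(A, S) = (-3 - 47) + 6 = -50 + 6 = -44)
(W(-66, u) + o(y(2), -96)) + 5505 = (-44 + 0) + 5505 = -44 + 5505 = 5461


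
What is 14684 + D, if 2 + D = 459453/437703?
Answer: 2142271633/145901 ≈ 14683.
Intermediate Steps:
D = -138651/145901 (D = -2 + 459453/437703 = -2 + 459453*(1/437703) = -2 + 153151/145901 = -138651/145901 ≈ -0.95031)
14684 + D = 14684 - 138651/145901 = 2142271633/145901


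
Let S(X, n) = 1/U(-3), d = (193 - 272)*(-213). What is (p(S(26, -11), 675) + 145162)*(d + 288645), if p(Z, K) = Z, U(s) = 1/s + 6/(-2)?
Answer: 221714174112/5 ≈ 4.4343e+10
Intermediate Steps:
U(s) = -3 + 1/s (U(s) = 1/s + 6*(-1/2) = 1/s - 3 = -3 + 1/s)
d = 16827 (d = -79*(-213) = 16827)
S(X, n) = -3/10 (S(X, n) = 1/(-3 + 1/(-3)) = 1/(-3 - 1/3) = 1/(-10/3) = 1*(-3/10) = -3/10)
(p(S(26, -11), 675) + 145162)*(d + 288645) = (-3/10 + 145162)*(16827 + 288645) = (1451617/10)*305472 = 221714174112/5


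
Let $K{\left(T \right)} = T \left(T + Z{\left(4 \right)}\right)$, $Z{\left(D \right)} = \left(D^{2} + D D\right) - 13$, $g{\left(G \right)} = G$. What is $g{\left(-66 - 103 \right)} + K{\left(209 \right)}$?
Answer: $47483$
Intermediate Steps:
$Z{\left(D \right)} = -13 + 2 D^{2}$ ($Z{\left(D \right)} = \left(D^{2} + D^{2}\right) - 13 = 2 D^{2} - 13 = -13 + 2 D^{2}$)
$K{\left(T \right)} = T \left(19 + T\right)$ ($K{\left(T \right)} = T \left(T - \left(13 - 2 \cdot 4^{2}\right)\right) = T \left(T + \left(-13 + 2 \cdot 16\right)\right) = T \left(T + \left(-13 + 32\right)\right) = T \left(T + 19\right) = T \left(19 + T\right)$)
$g{\left(-66 - 103 \right)} + K{\left(209 \right)} = \left(-66 - 103\right) + 209 \left(19 + 209\right) = \left(-66 - 103\right) + 209 \cdot 228 = -169 + 47652 = 47483$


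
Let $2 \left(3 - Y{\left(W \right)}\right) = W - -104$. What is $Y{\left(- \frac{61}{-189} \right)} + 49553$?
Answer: $\frac{18712451}{378} \approx 49504.0$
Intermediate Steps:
$Y{\left(W \right)} = -49 - \frac{W}{2}$ ($Y{\left(W \right)} = 3 - \frac{W - -104}{2} = 3 - \frac{W + 104}{2} = 3 - \frac{104 + W}{2} = 3 - \left(52 + \frac{W}{2}\right) = -49 - \frac{W}{2}$)
$Y{\left(- \frac{61}{-189} \right)} + 49553 = \left(-49 - \frac{\left(-61\right) \frac{1}{-189}}{2}\right) + 49553 = \left(-49 - \frac{\left(-61\right) \left(- \frac{1}{189}\right)}{2}\right) + 49553 = \left(-49 - \frac{61}{378}\right) + 49553 = - \frac{18583}{378} + 49553 = \frac{18712451}{378}$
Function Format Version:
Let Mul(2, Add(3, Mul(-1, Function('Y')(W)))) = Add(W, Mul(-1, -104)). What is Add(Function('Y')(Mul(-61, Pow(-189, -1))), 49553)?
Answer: Rational(18712451, 378) ≈ 49504.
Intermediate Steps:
Function('Y')(W) = Add(-49, Mul(Rational(-1, 2), W)) (Function('Y')(W) = Add(3, Mul(Rational(-1, 2), Add(W, Mul(-1, -104)))) = Add(3, Mul(Rational(-1, 2), Add(W, 104))) = Add(3, Mul(Rational(-1, 2), Add(104, W))) = Add(3, Add(-52, Mul(Rational(-1, 2), W))) = Add(-49, Mul(Rational(-1, 2), W)))
Add(Function('Y')(Mul(-61, Pow(-189, -1))), 49553) = Add(Add(-49, Mul(Rational(-1, 2), Mul(-61, Pow(-189, -1)))), 49553) = Add(Add(-49, Mul(Rational(-1, 2), Mul(-61, Rational(-1, 189)))), 49553) = Add(Add(-49, Mul(Rational(-1, 2), Rational(61, 189))), 49553) = Add(Add(-49, Rational(-61, 378)), 49553) = Add(Rational(-18583, 378), 49553) = Rational(18712451, 378)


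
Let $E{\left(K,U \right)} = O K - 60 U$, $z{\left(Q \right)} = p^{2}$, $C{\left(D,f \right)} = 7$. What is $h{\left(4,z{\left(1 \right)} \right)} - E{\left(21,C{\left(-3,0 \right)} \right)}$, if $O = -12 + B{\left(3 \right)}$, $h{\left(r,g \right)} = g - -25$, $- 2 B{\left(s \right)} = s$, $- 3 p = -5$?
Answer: $\frac{13163}{18} \approx 731.28$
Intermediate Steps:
$p = \frac{5}{3}$ ($p = \left(- \frac{1}{3}\right) \left(-5\right) = \frac{5}{3} \approx 1.6667$)
$B{\left(s \right)} = - \frac{s}{2}$
$z{\left(Q \right)} = \frac{25}{9}$ ($z{\left(Q \right)} = \left(\frac{5}{3}\right)^{2} = \frac{25}{9}$)
$h{\left(r,g \right)} = 25 + g$ ($h{\left(r,g \right)} = g + 25 = 25 + g$)
$O = - \frac{27}{2}$ ($O = -12 - \frac{3}{2} = - \frac{27}{2} \approx -13.5$)
$E{\left(K,U \right)} = - 60 U - \frac{27 K}{2}$ ($E{\left(K,U \right)} = - \frac{27 K}{2} - 60 U = - 60 U - \frac{27 K}{2}$)
$h{\left(4,z{\left(1 \right)} \right)} - E{\left(21,C{\left(-3,0 \right)} \right)} = \left(25 + \frac{25}{9}\right) - \left(\left(-60\right) 7 - \frac{567}{2}\right) = \frac{250}{9} - \left(-420 - \frac{567}{2}\right) = \frac{250}{9} - - \frac{1407}{2} = \frac{250}{9} + \frac{1407}{2} = \frac{13163}{18}$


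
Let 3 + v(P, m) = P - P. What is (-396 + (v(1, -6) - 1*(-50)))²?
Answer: 121801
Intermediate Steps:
v(P, m) = -3 (v(P, m) = -3 + (P - P) = -3 + 0 = -3)
(-396 + (v(1, -6) - 1*(-50)))² = (-396 + (-3 - 1*(-50)))² = (-396 + (-3 + 50))² = (-396 + 47)² = (-349)² = 121801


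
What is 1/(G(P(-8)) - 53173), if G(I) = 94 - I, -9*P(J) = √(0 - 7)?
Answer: -4299399/228207799528 - 9*I*√7/228207799528 ≈ -1.884e-5 - 1.0434e-10*I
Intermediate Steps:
P(J) = -I*√7/9 (P(J) = -√(0 - 7)/9 = -I*√7/9)
1/(G(P(-8)) - 53173) = 1/((94 - (-1)*I*√7/9) - 53173) = 1/((94 + I*√7/9) - 53173) = 1/(-53079 + I*√7/9)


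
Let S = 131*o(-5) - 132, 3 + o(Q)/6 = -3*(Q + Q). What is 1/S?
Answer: 1/21090 ≈ 4.7416e-5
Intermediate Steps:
o(Q) = -18 - 36*Q (o(Q) = -18 + 6*(-3*(Q + Q)) = -18 + 6*(-6*Q) = -18 - 36*Q)
S = 21090 (S = 131*(-18 - 36*(-5)) - 132 = 131*(-18 + 180) - 132 = 131*162 - 132 = 21222 - 132 = 21090)
1/S = 1/21090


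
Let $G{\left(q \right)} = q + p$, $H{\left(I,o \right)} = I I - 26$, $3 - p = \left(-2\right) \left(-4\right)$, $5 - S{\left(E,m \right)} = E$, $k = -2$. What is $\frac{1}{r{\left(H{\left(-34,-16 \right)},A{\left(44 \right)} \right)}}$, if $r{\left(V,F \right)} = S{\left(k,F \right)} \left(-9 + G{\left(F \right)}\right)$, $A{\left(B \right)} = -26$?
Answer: $- \frac{1}{280} \approx -0.0035714$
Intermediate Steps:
$S{\left(E,m \right)} = 5 - E$
$p = -5$ ($p = 3 - \left(-2\right) \left(-4\right) = 3 - 8 = -5$)
$H{\left(I,o \right)} = -26 + I^{2}$ ($H{\left(I,o \right)} = I^{2} - 26 = -26 + I^{2}$)
$G{\left(q \right)} = -5 + q$ ($G{\left(q \right)} = q - 5 = -5 + q$)
$r{\left(V,F \right)} = -98 + 7 F$ ($r{\left(V,F \right)} = \left(5 - -2\right) \left(-9 + \left(-5 + F\right)\right) = \left(5 + 2\right) \left(-14 + F\right) = 7 \left(-14 + F\right) = -98 + 7 F$)
$\frac{1}{r{\left(H{\left(-34,-16 \right)},A{\left(44 \right)} \right)}} = \frac{1}{-98 + 7 \left(-26\right)} = \frac{1}{-98 - 182} = \frac{1}{-280} = - \frac{1}{280}$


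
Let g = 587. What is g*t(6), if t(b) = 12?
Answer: 7044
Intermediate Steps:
g*t(6) = 587*12 = 7044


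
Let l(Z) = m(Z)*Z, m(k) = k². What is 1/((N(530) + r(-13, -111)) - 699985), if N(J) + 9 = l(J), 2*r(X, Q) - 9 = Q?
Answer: 1/148176955 ≈ 6.7487e-9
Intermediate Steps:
l(Z) = Z³ (l(Z) = Z²*Z = Z³)
r(X, Q) = 9/2 + Q/2
N(J) = -9 + J³
1/((N(530) + r(-13, -111)) - 699985) = 1/(((-9 + 530³) + (9/2 + (½)*(-111))) - 699985) = 1/(((-9 + 148877000) + (9/2 - 111/2)) - 699985) = 1/((148876991 - 51) - 699985) = 1/(148876940 - 699985) = 1/148176955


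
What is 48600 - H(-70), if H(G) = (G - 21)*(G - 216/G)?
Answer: 212554/5 ≈ 42511.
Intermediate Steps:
H(G) = (-21 + G)*(G - 216/G)
48600 - H(-70) = 48600 - (-216 + (-70)**2 - 21*(-70) + 4536/(-70)) = 48600 - (-216 + 4900 + 1470 + 4536*(-1/70)) = 48600 - (-216 + 4900 + 1470 - 324/5) = 48600 - 1*30446/5 = 48600 - 30446/5 = 212554/5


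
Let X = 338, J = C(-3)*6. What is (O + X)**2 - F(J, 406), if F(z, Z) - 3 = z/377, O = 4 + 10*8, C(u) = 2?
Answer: 67136525/377 ≈ 1.7808e+5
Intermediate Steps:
O = 84 (O = 4 + 80 = 84)
J = 12 (J = 2*6 = 12)
F(z, Z) = 3 + z/377
(O + X)**2 - F(J, 406) = (84 + 338)**2 - (3 + (1/377)*12) = 422**2 - (3 + 12/377) = 178084 - 1*1143/377 = 178084 - 1143/377 = 67136525/377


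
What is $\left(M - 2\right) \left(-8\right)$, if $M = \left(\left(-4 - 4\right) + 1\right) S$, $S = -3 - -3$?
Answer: $16$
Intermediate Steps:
$S = 0$ ($S = -3 + 3 = 0$)
$M = 0$ ($M = \left(\left(-4 - 4\right) + 1\right) 0 = \left(-8 + 1\right) 0 = \left(-7\right) 0 = 0$)
$\left(M - 2\right) \left(-8\right) = \left(0 - 2\right) \left(-8\right) = \left(-2\right) \left(-8\right) = 16$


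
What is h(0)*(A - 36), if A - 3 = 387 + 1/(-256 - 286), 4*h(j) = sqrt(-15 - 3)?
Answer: 575601*I*sqrt(2)/2168 ≈ 375.47*I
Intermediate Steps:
h(j) = 3*I*sqrt(2)/4 (h(j) = sqrt(-15 - 3)/4 = sqrt(-18)/4 = (3*I*sqrt(2))/4 = 3*I*sqrt(2)/4)
A = 211379/542 (A = 3 + (387 + 1/(-256 - 286)) = 3 + (387 + 1/(-542)) = 3 + (387 - 1/542) = 3 + 209753/542 = 211379/542 ≈ 390.00)
h(0)*(A - 36) = (3*I*sqrt(2)/4)*(211379/542 - 36) = (3*I*sqrt(2)/4)*(191867/542) = 575601*I*sqrt(2)/2168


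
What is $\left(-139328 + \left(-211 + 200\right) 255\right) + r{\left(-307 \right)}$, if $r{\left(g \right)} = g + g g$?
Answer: $-48191$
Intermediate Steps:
$r{\left(g \right)} = g + g^{2}$
$\left(-139328 + \left(-211 + 200\right) 255\right) + r{\left(-307 \right)} = \left(-139328 + \left(-211 + 200\right) 255\right) - 307 \left(1 - 307\right) = \left(-139328 - 2805\right) - -93942 = \left(-139328 - 2805\right) + 93942 = -142133 + 93942 = -48191$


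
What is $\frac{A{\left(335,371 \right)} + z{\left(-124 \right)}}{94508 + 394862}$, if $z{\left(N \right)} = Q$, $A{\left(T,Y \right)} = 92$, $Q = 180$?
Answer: $\frac{136}{244685} \approx 0.00055582$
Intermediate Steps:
$z{\left(N \right)} = 180$
$\frac{A{\left(335,371 \right)} + z{\left(-124 \right)}}{94508 + 394862} = \frac{92 + 180}{94508 + 394862} = \frac{272}{489370} = 272 \cdot \frac{1}{489370} = \frac{136}{244685}$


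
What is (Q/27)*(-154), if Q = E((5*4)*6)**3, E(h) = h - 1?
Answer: -259514486/27 ≈ -9.6116e+6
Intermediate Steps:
E(h) = -1 + h
Q = 1685159 (Q = (-1 + (5*4)*6)**3 = (-1 + 20*6)**3 = (-1 + 120)**3 = 119**3 = 1685159)
(Q/27)*(-154) = (1685159/27)*(-154) = -259514486/27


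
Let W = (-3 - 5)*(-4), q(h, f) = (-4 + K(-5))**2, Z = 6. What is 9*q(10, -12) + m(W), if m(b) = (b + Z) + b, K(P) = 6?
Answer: 106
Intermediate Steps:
q(h, f) = 4 (q(h, f) = (-4 + 6)**2 = 2**2 = 4)
W = 32 (W = -8*(-4) = 32)
m(b) = 6 + 2*b (m(b) = (b + 6) + b = (6 + b) + b = 6 + 2*b)
9*q(10, -12) + m(W) = 9*4 + (6 + 2*32) = 36 + (6 + 64) = 36 + 70 = 106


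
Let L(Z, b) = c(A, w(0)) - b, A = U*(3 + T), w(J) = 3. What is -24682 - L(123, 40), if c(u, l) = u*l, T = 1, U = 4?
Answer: -24690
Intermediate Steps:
A = 16 (A = 4*(3 + 1) = 4*4 = 16)
c(u, l) = l*u
L(Z, b) = 48 - b (L(Z, b) = 3*16 - b = 48 - b)
-24682 - L(123, 40) = -24682 - (48 - 1*40) = -24682 - (48 - 40) = -24682 - 1*8 = -24682 - 8 = -24690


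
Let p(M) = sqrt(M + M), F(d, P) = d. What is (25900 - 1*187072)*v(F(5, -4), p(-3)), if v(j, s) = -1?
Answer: 161172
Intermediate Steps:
p(M) = sqrt(2)*sqrt(M) (p(M) = sqrt(2*M) = sqrt(2)*sqrt(M))
(25900 - 1*187072)*v(F(5, -4), p(-3)) = (25900 - 1*187072)*(-1) = (25900 - 187072)*(-1) = -161172*(-1) = 161172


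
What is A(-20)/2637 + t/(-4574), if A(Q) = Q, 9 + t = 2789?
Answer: -3711170/6030819 ≈ -0.61537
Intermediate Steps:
t = 2780 (t = -9 + 2789 = 2780)
A(-20)/2637 + t/(-4574) = -20/2637 + 2780/(-4574) = -20*1/2637 + 2780*(-1/4574) = -20/2637 - 1390/2287 = -3711170/6030819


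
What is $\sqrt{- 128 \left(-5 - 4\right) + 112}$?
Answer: $4 \sqrt{79} \approx 35.553$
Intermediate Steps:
$\sqrt{- 128 \left(-5 - 4\right) + 112} = \sqrt{\left(-128\right) \left(-9\right) + 112} = \sqrt{1152 + 112} = \sqrt{1264} = 4 \sqrt{79}$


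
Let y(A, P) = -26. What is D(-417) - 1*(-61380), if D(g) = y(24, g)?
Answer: 61354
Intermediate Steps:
D(g) = -26
D(-417) - 1*(-61380) = -26 - 1*(-61380) = -26 + 61380 = 61354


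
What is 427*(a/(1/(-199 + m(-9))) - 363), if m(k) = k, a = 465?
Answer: -41454441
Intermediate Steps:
427*(a/(1/(-199 + m(-9))) - 363) = 427*(465/(1/(-199 - 9)) - 363) = 427*(465/(1/(-208)) - 363) = 427*(465/(-1/208) - 363) = 427*(465*(-208) - 363) = 427*(-96720 - 363) = 427*(-97083) = -41454441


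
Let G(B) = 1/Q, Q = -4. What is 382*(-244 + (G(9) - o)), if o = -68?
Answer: -134655/2 ≈ -67328.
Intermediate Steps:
G(B) = -1/4 (G(B) = 1/(-4) = -1/4)
382*(-244 + (G(9) - o)) = 382*(-244 + (-1/4 - 1*(-68))) = 382*(-244 + (-1/4 + 68)) = 382*(-244 + 271/4) = 382*(-705/4) = -134655/2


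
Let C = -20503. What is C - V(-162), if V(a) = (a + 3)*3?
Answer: -20026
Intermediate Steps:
V(a) = 9 + 3*a (V(a) = (3 + a)*3 = 9 + 3*a)
C - V(-162) = -20503 - (9 + 3*(-162)) = -20503 - (9 - 486) = -20503 - 1*(-477) = -20503 + 477 = -20026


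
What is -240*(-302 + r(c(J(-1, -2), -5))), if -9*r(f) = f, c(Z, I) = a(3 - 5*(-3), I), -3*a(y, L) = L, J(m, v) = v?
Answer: 652720/9 ≈ 72525.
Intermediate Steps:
a(y, L) = -L/3
c(Z, I) = -I/3
r(f) = -f/9
-240*(-302 + r(c(J(-1, -2), -5))) = -240*(-302 - (-1)*(-5)/27) = -240*(-302 - ⅑*5/3) = -240*(-302 - 5/27) = -240*(-8159/27) = 652720/9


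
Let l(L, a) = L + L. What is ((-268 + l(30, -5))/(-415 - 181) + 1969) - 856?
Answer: 165889/149 ≈ 1113.3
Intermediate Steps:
l(L, a) = 2*L
((-268 + l(30, -5))/(-415 - 181) + 1969) - 856 = ((-268 + 2*30)/(-415 - 181) + 1969) - 856 = ((-268 + 60)/(-596) + 1969) - 856 = (-208*(-1/596) + 1969) - 856 = (52/149 + 1969) - 856 = 293433/149 - 856 = 165889/149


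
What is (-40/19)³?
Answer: -64000/6859 ≈ -9.3308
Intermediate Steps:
(-40/19)³ = -64000/6859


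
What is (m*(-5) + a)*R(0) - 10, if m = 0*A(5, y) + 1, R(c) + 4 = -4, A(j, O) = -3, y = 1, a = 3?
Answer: 6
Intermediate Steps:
R(c) = -8 (R(c) = -4 - 4 = -8)
m = 1 (m = 0*(-3) + 1 = 0 + 1 = 1)
(m*(-5) + a)*R(0) - 10 = (1*(-5) + 3)*(-8) - 10 = (-5 + 3)*(-8) - 10 = -2*(-8) - 10 = 16 - 10 = 6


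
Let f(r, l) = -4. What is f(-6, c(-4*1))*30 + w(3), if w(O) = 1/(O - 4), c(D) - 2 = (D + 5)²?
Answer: -121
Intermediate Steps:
c(D) = 2 + (5 + D)² (c(D) = 2 + (D + 5)² = 2 + (5 + D)²)
w(O) = 1/(-4 + O)
f(-6, c(-4*1))*30 + w(3) = -4*30 + 1/(-4 + 3) = -120 + 1/(-1) = -120 - 1 = -121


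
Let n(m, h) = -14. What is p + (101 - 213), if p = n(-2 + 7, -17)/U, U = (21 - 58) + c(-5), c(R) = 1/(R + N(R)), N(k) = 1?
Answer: -16632/149 ≈ -111.62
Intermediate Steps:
c(R) = 1/(1 + R) (c(R) = 1/(R + 1) = 1/(1 + R))
U = -149/4 (U = (21 - 58) + 1/(1 - 5) = -37 + 1/(-4) = -37 - ¼ = -149/4 ≈ -37.250)
p = 56/149 (p = -14/(-149/4) = -14*(-4/149) = 56/149 ≈ 0.37584)
p + (101 - 213) = 56/149 + (101 - 213) = 56/149 - 112 = -16632/149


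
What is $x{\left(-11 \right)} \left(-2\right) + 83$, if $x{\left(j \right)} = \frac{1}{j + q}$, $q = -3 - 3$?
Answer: $\frac{1413}{17} \approx 83.118$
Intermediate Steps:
$q = -6$ ($q = -3 - 3 = -6$)
$x{\left(j \right)} = \frac{1}{-6 + j}$ ($x{\left(j \right)} = \frac{1}{j - 6} = \frac{1}{-6 + j}$)
$x{\left(-11 \right)} \left(-2\right) + 83 = \frac{1}{-6 - 11} \left(-2\right) + 83 = \frac{1}{-17} \left(-2\right) + 83 = \left(- \frac{1}{17}\right) \left(-2\right) + 83 = \frac{2}{17} + 83 = \frac{1413}{17}$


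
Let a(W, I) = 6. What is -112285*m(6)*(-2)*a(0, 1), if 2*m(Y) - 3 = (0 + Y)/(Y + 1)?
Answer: 18190170/7 ≈ 2.5986e+6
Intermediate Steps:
m(Y) = 3/2 + Y/(2*(1 + Y)) (m(Y) = 3/2 + ((0 + Y)/(Y + 1))/2 = 3/2 + (Y/(1 + Y))/2 = 3/2 + Y/(2*(1 + Y)))
-112285*m(6)*(-2)*a(0, 1) = -112285*((3 + 4*6)/(2*(1 + 6)))*(-2)*6 = -112285*((1/2)*(3 + 24)/7)*(-2)*6 = -112285*((1/2)*(1/7)*27)*(-2)*6 = -112285*(27/14)*(-2)*6 = -(-3031695)*6/7 = -112285*(-162/7) = 18190170/7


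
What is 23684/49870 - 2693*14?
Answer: -940087528/24935 ≈ -37702.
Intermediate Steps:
23684/49870 - 2693*14 = 23684*(1/49870) - 37702 = 11842/24935 - 37702 = -940087528/24935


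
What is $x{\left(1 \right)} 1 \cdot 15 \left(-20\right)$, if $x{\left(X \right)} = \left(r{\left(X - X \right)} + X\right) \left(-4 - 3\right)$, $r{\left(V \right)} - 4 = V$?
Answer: $10500$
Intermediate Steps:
$r{\left(V \right)} = 4 + V$
$x{\left(X \right)} = -28 - 7 X$ ($x{\left(X \right)} = \left(\left(4 + \left(X - X\right)\right) + X\right) \left(-4 - 3\right) = \left(\left(4 + 0\right) + X\right) \left(-7\right) = \left(4 + X\right) \left(-7\right) = -28 - 7 X$)
$x{\left(1 \right)} 1 \cdot 15 \left(-20\right) = \left(-28 - 7\right) 1 \cdot 15 \left(-20\right) = \left(-35\right) 1 \cdot 15 \left(-20\right) = \left(-35\right) 15 \left(-20\right) = \left(-525\right) \left(-20\right) = 10500$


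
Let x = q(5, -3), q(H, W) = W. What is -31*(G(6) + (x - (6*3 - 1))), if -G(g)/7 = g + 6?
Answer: 3224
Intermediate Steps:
x = -3
G(g) = -42 - 7*g (G(g) = -7*(g + 6) = -7*(6 + g) = -42 - 7*g)
-31*(G(6) + (x - (6*3 - 1))) = -31*((-42 - 7*6) + (-3 - (6*3 - 1))) = -31*((-42 - 42) + (-3 - (18 - 1))) = -31*(-84 + (-3 - 1*17)) = -31*(-84 + (-3 - 17)) = -31*(-84 - 20) = -31*(-104) = 3224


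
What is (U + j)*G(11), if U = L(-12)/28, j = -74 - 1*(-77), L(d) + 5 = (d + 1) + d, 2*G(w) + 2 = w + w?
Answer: 20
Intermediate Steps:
G(w) = -1 + w (G(w) = -1 + (w + w)/2 = -1 + (2*w)/2 = -1 + w)
L(d) = -4 + 2*d (L(d) = -5 + ((d + 1) + d) = -5 + ((1 + d) + d) = -5 + (1 + 2*d) = -4 + 2*d)
j = 3 (j = -74 + 77 = 3)
U = -1 (U = (-4 + 2*(-12))/28 = (-4 - 24)*(1/28) = -28*1/28 = -1)
(U + j)*G(11) = (-1 + 3)*(-1 + 11) = 2*10 = 20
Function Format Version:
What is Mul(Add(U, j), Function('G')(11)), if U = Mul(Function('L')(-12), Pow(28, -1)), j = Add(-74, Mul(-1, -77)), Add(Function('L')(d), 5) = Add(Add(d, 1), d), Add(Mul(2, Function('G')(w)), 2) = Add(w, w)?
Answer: 20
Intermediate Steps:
Function('G')(w) = Add(-1, w) (Function('G')(w) = Add(-1, Mul(Rational(1, 2), Add(w, w))) = Add(-1, Mul(Rational(1, 2), Mul(2, w))) = Add(-1, w))
Function('L')(d) = Add(-4, Mul(2, d)) (Function('L')(d) = Add(-5, Add(Add(d, 1), d)) = Add(-5, Add(Add(1, d), d)) = Add(-5, Add(1, Mul(2, d))) = Add(-4, Mul(2, d)))
j = 3 (j = Add(-74, 77) = 3)
U = -1 (U = Mul(Add(-4, Mul(2, -12)), Pow(28, -1)) = Mul(Add(-4, -24), Rational(1, 28)) = Mul(-28, Rational(1, 28)) = -1)
Mul(Add(U, j), Function('G')(11)) = Mul(Add(-1, 3), Add(-1, 11)) = Mul(2, 10) = 20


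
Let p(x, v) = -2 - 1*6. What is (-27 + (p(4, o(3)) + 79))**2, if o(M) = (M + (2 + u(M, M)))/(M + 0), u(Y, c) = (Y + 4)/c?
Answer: 1936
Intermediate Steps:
u(Y, c) = (4 + Y)/c
o(M) = (2 + M + (4 + M)/M)/M (o(M) = (M + (2 + (4 + M)/M))/(M + 0) = (2 + M + (4 + M)/M)/M)
p(x, v) = -8 (p(x, v) = -2 - 6 = -8)
(-27 + (p(4, o(3)) + 79))**2 = (-27 + (-8 + 79))**2 = (-27 + 71)**2 = 44**2 = 1936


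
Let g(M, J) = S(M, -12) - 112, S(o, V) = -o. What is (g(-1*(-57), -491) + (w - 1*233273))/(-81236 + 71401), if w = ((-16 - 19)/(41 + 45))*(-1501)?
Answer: 20023477/845810 ≈ 23.674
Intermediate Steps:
g(M, J) = -112 - M (g(M, J) = -M - 112 = -112 - M)
w = 52535/86 (w = -35/86*(-1501) = 52535/86 ≈ 610.87)
(g(-1*(-57), -491) + (w - 1*233273))/(-81236 + 71401) = ((-112 - (-1)*(-57)) + (52535/86 - 1*233273))/(-81236 + 71401) = ((-112 - 1*57) + (52535/86 - 233273))/(-9835) = ((-112 - 57) - 20008943/86)*(-1/9835) = (-169 - 20008943/86)*(-1/9835) = -20023477/86*(-1/9835) = 20023477/845810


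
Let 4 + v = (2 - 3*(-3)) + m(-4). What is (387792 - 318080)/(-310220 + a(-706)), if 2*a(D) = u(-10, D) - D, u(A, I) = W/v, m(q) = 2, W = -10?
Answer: -78426/348601 ≈ -0.22497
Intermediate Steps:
v = 9 (v = -4 + ((2 - 3*(-3)) + 2) = -4 + ((2 + 9) + 2) = -4 + (11 + 2) = -4 + 13 = 9)
u(A, I) = -10/9
a(D) = -5/9 - D/2 (a(D) = (-10/9 - D)/2 = -5/9 - D/2)
(387792 - 318080)/(-310220 + a(-706)) = (387792 - 318080)/(-310220 + (-5/9 - ½*(-706))) = 69712/(-310220 + (-5/9 + 353)) = 69712/(-310220 + 3172/9) = 69712/(-2788808/9) = 69712*(-9/2788808) = -78426/348601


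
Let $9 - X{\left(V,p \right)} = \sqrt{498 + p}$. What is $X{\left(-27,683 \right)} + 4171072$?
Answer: $4171081 - \sqrt{1181} \approx 4.171 \cdot 10^{6}$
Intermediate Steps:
$X{\left(V,p \right)} = 9 - \sqrt{498 + p}$
$X{\left(-27,683 \right)} + 4171072 = \left(9 - \sqrt{498 + 683}\right) + 4171072 = \left(9 - \sqrt{1181}\right) + 4171072 = 4171081 - \sqrt{1181}$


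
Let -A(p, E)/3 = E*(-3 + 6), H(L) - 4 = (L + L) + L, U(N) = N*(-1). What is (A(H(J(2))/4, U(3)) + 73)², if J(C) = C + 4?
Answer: 10000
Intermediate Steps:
U(N) = -N
J(C) = 4 + C
H(L) = 4 + 3*L (H(L) = 4 + ((L + L) + L) = 4 + (2*L + L) = 4 + 3*L)
A(p, E) = -9*E (A(p, E) = -3*E*(-3 + 6) = -3*E*3 = -9*E)
(A(H(J(2))/4, U(3)) + 73)² = (-(-9)*3 + 73)² = (-9*(-3) + 73)² = (27 + 73)² = 100² = 10000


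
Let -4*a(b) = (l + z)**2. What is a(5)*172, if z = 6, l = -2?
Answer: -688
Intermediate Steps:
a(b) = -4 (a(b) = -(-2 + 6)**2/4 = -1/4*4**2 = -1/4*16 = -4)
a(5)*172 = -4*172 = -688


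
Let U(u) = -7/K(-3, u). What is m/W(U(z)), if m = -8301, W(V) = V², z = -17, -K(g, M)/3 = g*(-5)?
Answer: -16809525/49 ≈ -3.4305e+5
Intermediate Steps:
K(g, M) = 15*g (K(g, M) = -3*g*(-5) = -(-15)*g = 15*g)
U(u) = 7/45 (U(u) = -7/(15*(-3)) = -7/(-45) = -7*(-1/45) = 7/45)
m/W(U(z)) = -8301/((7/45)²) = -8301/49/2025 = -8301*2025/49 = -16809525/49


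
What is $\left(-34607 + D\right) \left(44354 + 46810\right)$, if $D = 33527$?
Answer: $-98457120$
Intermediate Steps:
$\left(-34607 + D\right) \left(44354 + 46810\right) = \left(-34607 + 33527\right) \left(44354 + 46810\right) = \left(-1080\right) 91164 = -98457120$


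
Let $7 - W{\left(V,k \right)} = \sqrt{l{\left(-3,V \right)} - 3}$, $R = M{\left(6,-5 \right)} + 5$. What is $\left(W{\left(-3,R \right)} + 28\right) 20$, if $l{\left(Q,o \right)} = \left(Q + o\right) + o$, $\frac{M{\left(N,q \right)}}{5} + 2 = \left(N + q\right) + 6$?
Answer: $700 - 40 i \sqrt{3} \approx 700.0 - 69.282 i$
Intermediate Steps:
$M{\left(N,q \right)} = 20 + 5 N + 5 q$ ($M{\left(N,q \right)} = -10 + 5 \left(\left(N + q\right) + 6\right) = -10 + 5 \left(6 + N + q\right) = -10 + \left(30 + 5 N + 5 q\right) = 20 + 5 N + 5 q$)
$R = 30$ ($R = \left(20 + 5 \cdot 6 + 5 \left(-5\right)\right) + 5 = \left(20 + 30 - 25\right) + 5 = 25 + 5 = 30$)
$l{\left(Q,o \right)} = Q + 2 o$
$W{\left(V,k \right)} = 7 - \sqrt{-6 + 2 V}$ ($W{\left(V,k \right)} = 7 - \sqrt{\left(-3 + 2 V\right) - 3} = 7 - \sqrt{-6 + 2 V}$)
$\left(W{\left(-3,R \right)} + 28\right) 20 = \left(\left(7 - \sqrt{-6 + 2 \left(-3\right)}\right) + 28\right) 20 = \left(\left(7 - \sqrt{-6 - 6}\right) + 28\right) 20 = \left(\left(7 - \sqrt{-12}\right) + 28\right) 20 = \left(\left(7 - 2 i \sqrt{3}\right) + 28\right) 20 = \left(35 - 2 i \sqrt{3}\right) 20 = 700 - 40 i \sqrt{3}$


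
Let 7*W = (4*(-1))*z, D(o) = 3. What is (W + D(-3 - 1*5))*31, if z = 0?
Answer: 93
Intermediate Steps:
W = 0 (W = ((4*(-1))*0)/7 = (-4*0)/7 = (⅐)*0 = 0)
(W + D(-3 - 1*5))*31 = (0 + 3)*31 = 3*31 = 93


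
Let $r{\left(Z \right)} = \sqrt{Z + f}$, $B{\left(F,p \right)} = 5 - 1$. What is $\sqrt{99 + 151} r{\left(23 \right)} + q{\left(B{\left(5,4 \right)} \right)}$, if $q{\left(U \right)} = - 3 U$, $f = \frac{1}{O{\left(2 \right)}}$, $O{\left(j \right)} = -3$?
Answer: $-12 + \frac{10 \sqrt{510}}{3} \approx 63.277$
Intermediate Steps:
$f = - \frac{1}{3}$ ($f = \frac{1}{-3} = - \frac{1}{3} \approx -0.33333$)
$B{\left(F,p \right)} = 4$
$r{\left(Z \right)} = \sqrt{- \frac{1}{3} + Z}$ ($r{\left(Z \right)} = \sqrt{Z - \frac{1}{3}} = \sqrt{- \frac{1}{3} + Z}$)
$\sqrt{99 + 151} r{\left(23 \right)} + q{\left(B{\left(5,4 \right)} \right)} = \sqrt{99 + 151} \frac{\sqrt{-3 + 9 \cdot 23}}{3} - 12 = \sqrt{250} \frac{\sqrt{-3 + 207}}{3} - 12 = 5 \sqrt{10} \frac{\sqrt{204}}{3} - 12 = 5 \sqrt{10} \frac{2 \sqrt{51}}{3} - 12 = \frac{10 \sqrt{510}}{3} - 12 = -12 + \frac{10 \sqrt{510}}{3}$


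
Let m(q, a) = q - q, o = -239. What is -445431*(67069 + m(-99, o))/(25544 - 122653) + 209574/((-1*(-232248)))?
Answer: 1156389863113473/3758895172 ≈ 3.0764e+5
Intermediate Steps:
m(q, a) = 0
-445431*(67069 + m(-99, o))/(25544 - 122653) + 209574/((-1*(-232248))) = -445431*(67069 + 0)/(25544 - 122653) + 209574/((-1*(-232248))) = -445431/((-97109/67069)) + 209574/232248 = -445431/((-97109*1/67069)) + 209574*(1/232248) = -445431/(-97109/67069) + 34929/38708 = -445431*(-67069/97109) + 34929/38708 = 29874611739/97109 + 34929/38708 = 1156389863113473/3758895172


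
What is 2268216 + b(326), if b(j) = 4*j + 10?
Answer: 2269530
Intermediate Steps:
b(j) = 10 + 4*j
2268216 + b(326) = 2268216 + (10 + 4*326) = 2268216 + (10 + 1304) = 2268216 + 1314 = 2269530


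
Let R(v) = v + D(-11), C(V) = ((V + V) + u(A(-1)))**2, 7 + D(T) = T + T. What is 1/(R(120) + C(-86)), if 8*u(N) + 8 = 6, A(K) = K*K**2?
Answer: 16/476177 ≈ 3.3601e-5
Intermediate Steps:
A(K) = K**3
u(N) = -1/4 (u(N) = -1 + (1/8)*6 = -1 + 3/4 = -1/4)
D(T) = -7 + 2*T (D(T) = -7 + (T + T) = -7 + 2*T)
C(V) = (-1/4 + 2*V)**2 (C(V) = ((V + V) - 1/4)**2 = (2*V - 1/4)**2 = (-1/4 + 2*V)**2)
R(v) = -29 + v (R(v) = v + (-7 + 2*(-11)) = v + (-7 - 22) = v - 29 = -29 + v)
1/(R(120) + C(-86)) = 1/((-29 + 120) + (-1 + 8*(-86))**2/16) = 1/(91 + (-1 - 688)**2/16) = 1/(91 + (1/16)*(-689)**2) = 1/(91 + (1/16)*474721) = 1/(91 + 474721/16) = 1/(476177/16) = 16/476177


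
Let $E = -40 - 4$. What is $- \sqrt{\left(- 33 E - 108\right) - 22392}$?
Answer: $- 2 i \sqrt{5262} \approx - 145.08 i$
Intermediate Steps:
$E = -44$
$- \sqrt{\left(- 33 E - 108\right) - 22392} = - \sqrt{\left(\left(-33\right) \left(-44\right) - 108\right) - 22392} = - \sqrt{\left(1452 - 108\right) - 22392} = - \sqrt{1344 - 22392} = - \sqrt{-21048} = - 2 i \sqrt{5262}$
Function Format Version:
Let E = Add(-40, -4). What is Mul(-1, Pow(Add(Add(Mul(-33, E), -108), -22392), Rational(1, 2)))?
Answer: Mul(-2, I, Pow(5262, Rational(1, 2))) ≈ Mul(-145.08, I)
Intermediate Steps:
E = -44
Mul(-1, Pow(Add(Add(Mul(-33, E), -108), -22392), Rational(1, 2))) = Mul(-1, Pow(Add(Add(Mul(-33, -44), -108), -22392), Rational(1, 2))) = Mul(-1, Pow(Add(Add(1452, -108), -22392), Rational(1, 2))) = Mul(-1, Pow(Add(1344, -22392), Rational(1, 2))) = Mul(-1, Pow(-21048, Rational(1, 2))) = Mul(-1, Mul(2, I, Pow(5262, Rational(1, 2)))) = Mul(-2, I, Pow(5262, Rational(1, 2)))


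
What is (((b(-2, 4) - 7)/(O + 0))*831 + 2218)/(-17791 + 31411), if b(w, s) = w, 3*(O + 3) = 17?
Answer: -4693/108960 ≈ -0.043071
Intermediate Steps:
O = 8/3 (O = -3 + (⅓)*17 = -3 + 17/3 = 8/3 ≈ 2.6667)
(((b(-2, 4) - 7)/(O + 0))*831 + 2218)/(-17791 + 31411) = (((-2 - 7)/(8/3 + 0))*831 + 2218)/(-17791 + 31411) = (-9/8/3*831 + 2218)/13620 = (-9*3/8*831 + 2218)*(1/13620) = (-27/8*831 + 2218)*(1/13620) = (-22437/8 + 2218)*(1/13620) = -4693/8*1/13620 = -4693/108960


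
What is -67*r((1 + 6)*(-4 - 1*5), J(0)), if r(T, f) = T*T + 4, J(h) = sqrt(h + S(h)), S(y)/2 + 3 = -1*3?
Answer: -266191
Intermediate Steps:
S(y) = -12 (S(y) = -6 + 2*(-1*3) = -6 + 2*(-3) = -6 - 6 = -12)
J(h) = sqrt(-12 + h) (J(h) = sqrt(h - 12) = sqrt(-12 + h))
r(T, f) = 4 + T**2 (r(T, f) = T**2 + 4 = 4 + T**2)
-67*r((1 + 6)*(-4 - 1*5), J(0)) = -67*(4 + ((1 + 6)*(-4 - 1*5))**2) = -67*(4 + (7*(-4 - 5))**2) = -67*(4 + (7*(-9))**2) = -67*(4 + (-63)**2) = -67*(4 + 3969) = -67*3973 = -266191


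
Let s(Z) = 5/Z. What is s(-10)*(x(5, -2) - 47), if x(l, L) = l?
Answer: 21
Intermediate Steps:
s(-10)*(x(5, -2) - 47) = (5/(-10))*(5 - 47) = (5*(-⅒))*(-42) = -½*(-42) = 21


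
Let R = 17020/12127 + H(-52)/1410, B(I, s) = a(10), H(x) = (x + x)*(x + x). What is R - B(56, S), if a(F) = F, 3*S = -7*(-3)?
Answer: -7913434/8549535 ≈ -0.92560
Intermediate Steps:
S = 7 (S = (-7*(-3))/3 = (⅓)*21 = 7)
H(x) = 4*x² (H(x) = (2*x)*(2*x) = 4*x²)
B(I, s) = 10
R = 77581916/8549535 (R = 17020/12127 + (4*(-52)²)/1410 = 17020*(1/12127) + (4*2704)*(1/1410) = 17020/12127 + 10816*(1/1410) = 17020/12127 + 5408/705 = 77581916/8549535 ≈ 9.0744)
R - B(56, S) = 77581916/8549535 - 1*10 = 77581916/8549535 - 10 = -7913434/8549535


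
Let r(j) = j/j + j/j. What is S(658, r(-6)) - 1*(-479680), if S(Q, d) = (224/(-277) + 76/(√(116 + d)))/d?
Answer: 132871248/277 + 19*√118/59 ≈ 4.7968e+5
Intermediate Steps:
r(j) = 2 (r(j) = 1 + 1 = 2)
S(Q, d) = (-224/277 + 76/√(116 + d))/d (S(Q, d) = (224*(-1/277) + 76/√(116 + d))/d = (-224/277 + 76/√(116 + d))/d)
S(658, r(-6)) - 1*(-479680) = (-224/277/2 + 76/(2*√(116 + 2))) - 1*(-479680) = (-224/277*½ + 76*(½)/√118) + 479680 = (-112/277 + 76*(½)*(√118/118)) + 479680 = (-112/277 + 19*√118/59) + 479680 = 132871248/277 + 19*√118/59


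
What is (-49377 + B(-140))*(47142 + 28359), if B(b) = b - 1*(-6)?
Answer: -3738130011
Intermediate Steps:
B(b) = 6 + b (B(b) = b + 6 = 6 + b)
(-49377 + B(-140))*(47142 + 28359) = (-49377 + (6 - 140))*(47142 + 28359) = (-49377 - 134)*75501 = -49511*75501 = -3738130011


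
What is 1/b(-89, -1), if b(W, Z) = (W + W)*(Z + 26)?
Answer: -1/4450 ≈ -0.00022472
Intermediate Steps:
b(W, Z) = 2*W*(26 + Z) (b(W, Z) = (2*W)*(26 + Z) = 2*W*(26 + Z))
1/b(-89, -1) = 1/(2*(-89)*(26 - 1)) = 1/(2*(-89)*25) = 1/(-4450) = -1/4450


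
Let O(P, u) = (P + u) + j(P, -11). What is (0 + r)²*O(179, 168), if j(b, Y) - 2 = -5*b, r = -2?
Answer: -2184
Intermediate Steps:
j(b, Y) = 2 - 5*b
O(P, u) = 2 + u - 4*P (O(P, u) = (P + u) + (2 - 5*P) = 2 + u - 4*P)
(0 + r)²*O(179, 168) = (0 - 2)²*(2 + 168 - 4*179) = (-2)²*(2 + 168 - 716) = 4*(-546) = -2184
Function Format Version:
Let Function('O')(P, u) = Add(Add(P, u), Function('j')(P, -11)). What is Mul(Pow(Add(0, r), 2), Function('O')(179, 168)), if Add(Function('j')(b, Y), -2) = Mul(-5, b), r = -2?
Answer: -2184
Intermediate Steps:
Function('j')(b, Y) = Add(2, Mul(-5, b))
Function('O')(P, u) = Add(2, u, Mul(-4, P)) (Function('O')(P, u) = Add(Add(P, u), Add(2, Mul(-5, P))) = Add(2, u, Mul(-4, P)))
Mul(Pow(Add(0, r), 2), Function('O')(179, 168)) = Mul(Pow(Add(0, -2), 2), Add(2, 168, Mul(-4, 179))) = Mul(Pow(-2, 2), Add(2, 168, -716)) = Mul(4, -546) = -2184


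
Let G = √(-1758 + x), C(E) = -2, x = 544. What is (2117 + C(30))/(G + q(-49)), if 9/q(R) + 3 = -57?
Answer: -126900/485609 - 846000*I*√1214/485609 ≈ -0.26132 - 60.701*I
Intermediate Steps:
q(R) = -3/20 (q(R) = 9/(-3 - 57) = 9/(-60) = 9*(-1/60) = -3/20)
G = I*√1214 (G = √(-1758 + 544) = √(-1214) = I*√1214 ≈ 34.843*I)
(2117 + C(30))/(G + q(-49)) = (2117 - 2)/(I*√1214 - 3/20) = 2115/(-3/20 + I*√1214)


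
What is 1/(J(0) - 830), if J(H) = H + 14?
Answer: -1/816 ≈ -0.0012255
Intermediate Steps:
J(H) = 14 + H
1/(J(0) - 830) = 1/((14 + 0) - 830) = 1/(14 - 830) = 1/(-816) = -1/816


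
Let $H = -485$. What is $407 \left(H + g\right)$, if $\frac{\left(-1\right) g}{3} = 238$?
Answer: $-487993$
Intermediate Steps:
$g = -714$ ($g = \left(-3\right) 238 = -714$)
$407 \left(H + g\right) = 407 \left(-485 - 714\right) = 407 \left(-1199\right) = -487993$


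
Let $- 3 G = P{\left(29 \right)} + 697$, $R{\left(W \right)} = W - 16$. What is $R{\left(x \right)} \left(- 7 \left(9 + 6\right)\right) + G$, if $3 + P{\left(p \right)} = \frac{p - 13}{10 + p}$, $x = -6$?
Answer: $\frac{243188}{117} \approx 2078.5$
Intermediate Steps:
$P{\left(p \right)} = -3 + \frac{-13 + p}{10 + p}$ ($P{\left(p \right)} = -3 + \frac{p - 13}{10 + p} = -3 + \frac{-13 + p}{10 + p}$)
$R{\left(W \right)} = -16 + W$ ($R{\left(W \right)} = W - 16 = -16 + W$)
$G = - \frac{27082}{117}$ ($G = - \frac{\frac{-43 - 58}{10 + 29} + 697}{3} = - \frac{\frac{-43 - 58}{39} + 697}{3} = - \frac{\frac{1}{39} \left(-101\right) + 697}{3} = - \frac{- \frac{101}{39} + 697}{3} = \left(- \frac{1}{3}\right) \frac{27082}{39} = - \frac{27082}{117} \approx -231.47$)
$R{\left(x \right)} \left(- 7 \left(9 + 6\right)\right) + G = \left(-16 - 6\right) \left(- 7 \left(9 + 6\right)\right) - \frac{27082}{117} = - 22 \left(\left(-7\right) 15\right) - \frac{27082}{117} = \left(-22\right) \left(-105\right) - \frac{27082}{117} = 2310 - \frac{27082}{117} = \frac{243188}{117}$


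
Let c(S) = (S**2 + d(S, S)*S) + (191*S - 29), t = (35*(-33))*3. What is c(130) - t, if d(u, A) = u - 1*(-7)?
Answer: 62976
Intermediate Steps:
d(u, A) = 7 + u (d(u, A) = u + 7 = 7 + u)
t = -3465 (t = -1155*3 = -3465)
c(S) = -29 + S**2 + 191*S + S*(7 + S) (c(S) = (S**2 + (7 + S)*S) + (191*S - 29) = (S**2 + S*(7 + S)) + (-29 + 191*S) = -29 + S**2 + 191*S + S*(7 + S))
c(130) - t = (-29 + 2*130**2 + 198*130) - 1*(-3465) = (-29 + 2*16900 + 25740) + 3465 = (-29 + 33800 + 25740) + 3465 = 59511 + 3465 = 62976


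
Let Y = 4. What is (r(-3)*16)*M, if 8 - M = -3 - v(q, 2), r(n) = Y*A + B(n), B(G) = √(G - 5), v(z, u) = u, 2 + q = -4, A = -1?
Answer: -832 + 416*I*√2 ≈ -832.0 + 588.31*I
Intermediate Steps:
q = -6 (q = -2 - 4 = -6)
B(G) = √(-5 + G)
r(n) = -4 + √(-5 + n) (r(n) = 4*(-1) + √(-5 + n) = -4 + √(-5 + n))
M = 13 (M = 8 - (-3 - 1*2) = 8 - (-3 - 2) = 8 - 1*(-5) = 8 + 5 = 13)
(r(-3)*16)*M = ((-4 + √(-5 - 3))*16)*13 = ((-4 + √(-8))*16)*13 = ((-4 + 2*I*√2)*16)*13 = (-64 + 32*I*√2)*13 = -832 + 416*I*√2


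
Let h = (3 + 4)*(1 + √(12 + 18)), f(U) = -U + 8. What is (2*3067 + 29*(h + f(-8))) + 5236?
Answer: 12037 + 203*√30 ≈ 13149.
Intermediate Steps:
f(U) = 8 - U
h = 7 + 7*√30 (h = 7*(1 + √30) = 7 + 7*√30 ≈ 45.341)
(2*3067 + 29*(h + f(-8))) + 5236 = (2*3067 + 29*((7 + 7*√30) + (8 - 1*(-8)))) + 5236 = (6134 + 29*((7 + 7*√30) + (8 + 8))) + 5236 = (6134 + 29*((7 + 7*√30) + 16)) + 5236 = (6134 + 29*(23 + 7*√30)) + 5236 = (6134 + (667 + 203*√30)) + 5236 = (6801 + 203*√30) + 5236 = 12037 + 203*√30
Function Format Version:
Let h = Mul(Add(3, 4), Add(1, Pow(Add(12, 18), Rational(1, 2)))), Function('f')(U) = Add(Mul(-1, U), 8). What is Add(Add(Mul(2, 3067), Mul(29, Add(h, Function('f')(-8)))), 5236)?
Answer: Add(12037, Mul(203, Pow(30, Rational(1, 2)))) ≈ 13149.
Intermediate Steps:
Function('f')(U) = Add(8, Mul(-1, U))
h = Add(7, Mul(7, Pow(30, Rational(1, 2)))) (h = Mul(7, Add(1, Pow(30, Rational(1, 2)))) = Add(7, Mul(7, Pow(30, Rational(1, 2)))) ≈ 45.341)
Add(Add(Mul(2, 3067), Mul(29, Add(h, Function('f')(-8)))), 5236) = Add(Add(Mul(2, 3067), Mul(29, Add(Add(7, Mul(7, Pow(30, Rational(1, 2)))), Add(8, Mul(-1, -8))))), 5236) = Add(Add(6134, Mul(29, Add(Add(7, Mul(7, Pow(30, Rational(1, 2)))), Add(8, 8)))), 5236) = Add(Add(6134, Mul(29, Add(Add(7, Mul(7, Pow(30, Rational(1, 2)))), 16))), 5236) = Add(Add(6134, Mul(29, Add(23, Mul(7, Pow(30, Rational(1, 2)))))), 5236) = Add(Add(6134, Add(667, Mul(203, Pow(30, Rational(1, 2))))), 5236) = Add(Add(6801, Mul(203, Pow(30, Rational(1, 2)))), 5236) = Add(12037, Mul(203, Pow(30, Rational(1, 2))))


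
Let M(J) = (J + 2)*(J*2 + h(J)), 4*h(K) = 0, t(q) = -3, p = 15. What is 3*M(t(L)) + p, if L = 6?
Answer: 33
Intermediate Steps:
h(K) = 0 (h(K) = (¼)*0 = 0)
M(J) = 2*J*(2 + J) (M(J) = (J + 2)*(J*2 + 0) = (2 + J)*(2*J + 0) = (2 + J)*(2*J) = 2*J*(2 + J))
3*M(t(L)) + p = 3*(2*(-3)*(2 - 3)) + 15 = 3*(2*(-3)*(-1)) + 15 = 3*6 + 15 = 18 + 15 = 33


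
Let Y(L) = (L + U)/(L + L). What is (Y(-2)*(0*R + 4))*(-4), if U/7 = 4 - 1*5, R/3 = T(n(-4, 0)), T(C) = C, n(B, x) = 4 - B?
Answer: -36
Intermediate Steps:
R = 24 (R = 3*(4 - 1*(-4)) = 3*(4 + 4) = 3*8 = 24)
U = -7 (U = 7*(4 - 1*5) = 7*(4 - 5) = 7*(-1) = -7)
Y(L) = (-7 + L)/(2*L) (Y(L) = (L - 7)/(L + L) = (-7 + L)/((2*L)) = (-7 + L)*(1/(2*L)) = (-7 + L)/(2*L))
(Y(-2)*(0*R + 4))*(-4) = (((½)*(-7 - 2)/(-2))*(0*24 + 4))*(-4) = (((½)*(-½)*(-9))*(0 + 4))*(-4) = ((9/4)*4)*(-4) = 9*(-4) = -36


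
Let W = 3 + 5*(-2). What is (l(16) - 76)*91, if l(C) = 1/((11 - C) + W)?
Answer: -83083/12 ≈ -6923.6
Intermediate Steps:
W = -7 (W = 3 - 10 = -7)
l(C) = 1/(4 - C) (l(C) = 1/((11 - C) - 7) = 1/(4 - C))
(l(16) - 76)*91 = (-1/(-4 + 16) - 76)*91 = (-1/12 - 76)*91 = -913/12*91 = -83083/12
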